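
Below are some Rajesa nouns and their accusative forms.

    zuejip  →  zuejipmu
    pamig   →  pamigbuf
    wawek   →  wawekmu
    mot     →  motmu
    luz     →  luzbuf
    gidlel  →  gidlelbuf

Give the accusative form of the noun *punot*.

The pattern is voicing of the final consonant: -mu when the stem ends in a voiceless consonant (*zuejip*, *wawek*, *mot*); -buf when the stem ends in a voiced consonant (*pamig*, *luz*, *gidlel*).
*punot* — final consonant /t/ (voiceless) → -mu → *punotmu*.

punotmu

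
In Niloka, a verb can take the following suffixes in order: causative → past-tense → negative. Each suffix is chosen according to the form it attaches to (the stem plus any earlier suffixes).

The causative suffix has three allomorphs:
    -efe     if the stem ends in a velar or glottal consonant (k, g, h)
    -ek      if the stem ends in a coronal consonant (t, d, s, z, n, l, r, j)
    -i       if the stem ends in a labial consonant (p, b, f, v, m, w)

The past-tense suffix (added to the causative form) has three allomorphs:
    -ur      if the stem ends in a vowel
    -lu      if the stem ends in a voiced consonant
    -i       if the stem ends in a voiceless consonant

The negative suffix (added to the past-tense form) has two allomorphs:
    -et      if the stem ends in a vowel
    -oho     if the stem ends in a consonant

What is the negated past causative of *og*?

Since the final consonant of *og* is /g/ (velar/glottal), it takes -efe, giving *ogefe*.
Since the final sound of the causative form *ogefe* is /e/ (a vowel), it takes -ur, giving *ogefeur*.
The final sound of the past-tense form *ogefeur* is /r/, which is a consonant, so the negative suffix is -oho, giving *ogefeuroho*.

ogefeuroho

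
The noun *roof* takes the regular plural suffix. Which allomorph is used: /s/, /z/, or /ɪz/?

/s/

The stem *roof* ends in a voiceless non-sibilant consonant.
The plural suffix surfaces as /ɪz/ after sibilants, /s/ after other voiceless consonants, and /z/ after other voiced sounds.
So the plural -s on *roof* is pronounced /s/.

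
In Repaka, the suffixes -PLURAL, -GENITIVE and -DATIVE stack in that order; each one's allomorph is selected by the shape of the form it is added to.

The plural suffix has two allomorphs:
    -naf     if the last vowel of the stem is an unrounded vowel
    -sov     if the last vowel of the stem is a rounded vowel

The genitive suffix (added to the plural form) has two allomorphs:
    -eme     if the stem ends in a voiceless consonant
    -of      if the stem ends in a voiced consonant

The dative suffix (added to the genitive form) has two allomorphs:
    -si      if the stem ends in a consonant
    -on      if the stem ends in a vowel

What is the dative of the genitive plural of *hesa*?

Since the last vowel of *hesa* is /a/ (an unrounded vowel), it takes -naf, giving *hesanaf*.
The plural form *hesanaf*: final consonant = /f/, voiceless → -eme → *hesanafeme*.
The genitive form *hesanafeme*: final sound = /e/, a vowel → -on → *hesanafemeon*.

hesanafemeon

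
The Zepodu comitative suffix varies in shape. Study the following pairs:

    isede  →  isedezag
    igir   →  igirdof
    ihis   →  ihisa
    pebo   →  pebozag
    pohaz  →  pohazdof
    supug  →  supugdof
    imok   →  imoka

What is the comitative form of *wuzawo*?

wuzawozag

The alternation tracks the final sound of the stem — -a when the stem ends in a voiceless consonant (*ihis*, *imok*); -dof when the stem ends in a voiced consonant (*igir*, *pohaz*, *supug*); -zag when the stem ends in a vowel (*isede*, *pebo*).
The final sound of *wuzawo* is /o/, which is a vowel, so the suffix is -zag, giving *wuzawozag*.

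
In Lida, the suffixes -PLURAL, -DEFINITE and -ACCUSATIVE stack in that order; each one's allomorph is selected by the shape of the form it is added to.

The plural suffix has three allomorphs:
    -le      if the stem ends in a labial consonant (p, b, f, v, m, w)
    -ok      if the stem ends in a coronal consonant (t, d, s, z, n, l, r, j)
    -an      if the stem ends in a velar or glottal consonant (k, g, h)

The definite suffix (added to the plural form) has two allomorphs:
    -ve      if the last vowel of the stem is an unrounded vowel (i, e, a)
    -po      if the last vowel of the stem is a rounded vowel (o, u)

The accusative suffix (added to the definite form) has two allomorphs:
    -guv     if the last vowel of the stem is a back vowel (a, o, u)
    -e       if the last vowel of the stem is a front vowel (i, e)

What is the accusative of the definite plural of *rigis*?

rigisokpoguv

*rigis* — final consonant /s/ (coronal) → -ok → *rigisok*.
The plural form *rigisok* — last vowel /o/ (a rounded vowel) → -po → *rigisokpo*.
The last vowel of the definite form *rigisokpo* is /o/, which is a back vowel, so the accusative suffix is -guv, giving *rigisokpoguv*.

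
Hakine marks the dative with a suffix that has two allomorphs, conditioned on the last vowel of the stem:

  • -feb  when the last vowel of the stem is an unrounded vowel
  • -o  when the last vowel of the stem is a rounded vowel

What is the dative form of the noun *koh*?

koho

The last vowel of *koh* is /o/, which is a rounded vowel, so the suffix is -o, giving *koho*.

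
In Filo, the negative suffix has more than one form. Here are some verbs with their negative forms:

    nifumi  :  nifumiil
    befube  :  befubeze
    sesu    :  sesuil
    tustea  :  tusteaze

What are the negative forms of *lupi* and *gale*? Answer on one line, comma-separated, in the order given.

lupiil, galeze

The pattern is height harmony: -il when the last vowel of the stem is a high vowel (*nifumi*, *sesu*); -ze when the last vowel of the stem is a non-high vowel (*befube*, *tustea*).
*lupi* — last vowel /i/ (a high vowel) → -il → *lupiil*.
*gale*: last vowel = /e/, a non-high vowel → -ze → *galeze*.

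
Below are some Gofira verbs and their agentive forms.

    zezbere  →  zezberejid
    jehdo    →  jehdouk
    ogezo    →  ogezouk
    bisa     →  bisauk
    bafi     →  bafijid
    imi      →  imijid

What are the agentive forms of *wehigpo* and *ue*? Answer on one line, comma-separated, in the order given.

wehigpouk, uejid

The pattern is front/back vowel harmony: -jid when the last vowel of the stem is a front vowel (*zezbere*, *bafi*, *imi*); -uk when the last vowel of the stem is a back vowel (*jehdo*, *ogezo*, *bisa*).
*wehigpo* — last vowel /o/ (a back vowel) → -uk → *wehigpouk*.
*ue*: last vowel = /e/, a front vowel → -jid → *uejid*.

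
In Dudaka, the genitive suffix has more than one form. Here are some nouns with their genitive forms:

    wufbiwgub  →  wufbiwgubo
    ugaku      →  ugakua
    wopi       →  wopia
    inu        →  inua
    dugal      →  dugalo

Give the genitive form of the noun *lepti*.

Looking at the final sound of each stem: -o when the stem ends in a consonant (*wufbiwgub*, *dugal*); -a when the stem ends in a vowel (*ugaku*, *wopi*, *inu*).
*lepti* — final sound /i/ (a vowel) → -a → *leptia*.

leptia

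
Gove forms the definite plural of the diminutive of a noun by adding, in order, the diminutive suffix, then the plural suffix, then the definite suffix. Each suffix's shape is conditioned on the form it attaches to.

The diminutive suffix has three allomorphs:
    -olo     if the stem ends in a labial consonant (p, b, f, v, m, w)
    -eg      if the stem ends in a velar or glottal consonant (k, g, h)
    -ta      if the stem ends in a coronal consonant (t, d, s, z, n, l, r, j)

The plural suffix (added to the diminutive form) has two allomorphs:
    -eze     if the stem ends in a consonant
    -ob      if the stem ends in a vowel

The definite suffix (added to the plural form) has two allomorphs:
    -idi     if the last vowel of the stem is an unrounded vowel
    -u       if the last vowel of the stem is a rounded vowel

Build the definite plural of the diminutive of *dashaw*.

The final consonant of *dashaw* is /w/, which is labial, so the diminutive suffix is -olo, giving *dashawolo*.
The diminutive form *dashawolo* — final sound /o/ (a vowel) → -ob → *dashawoloob*.
Since the last vowel of the plural form *dashawoloob* is /o/ (a rounded vowel), it takes -u, giving *dashawoloobu*.

dashawoloobu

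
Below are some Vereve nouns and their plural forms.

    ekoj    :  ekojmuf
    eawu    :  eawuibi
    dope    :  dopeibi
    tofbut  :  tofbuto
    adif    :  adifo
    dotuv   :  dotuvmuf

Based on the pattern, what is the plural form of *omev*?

The suffix is conditioned by the final sound: -o when the stem ends in a voiceless consonant (*tofbut*, *adif*); -muf when the stem ends in a voiced consonant (*ekoj*, *dotuv*); -ibi when the stem ends in a vowel (*eawu*, *dope*).
The final sound of *omev* is /v/, which is a voiced consonant, so the suffix is -muf, giving *omevmuf*.

omevmuf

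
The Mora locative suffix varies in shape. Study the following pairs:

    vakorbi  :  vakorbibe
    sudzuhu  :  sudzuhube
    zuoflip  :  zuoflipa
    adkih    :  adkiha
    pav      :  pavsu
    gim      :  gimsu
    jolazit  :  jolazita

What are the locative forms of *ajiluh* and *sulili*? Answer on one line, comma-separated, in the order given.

ajiluha, sulilibe

The pattern is voicing of the final sound: -a when the stem ends in a voiceless consonant (*zuoflip*, *adkih*, *jolazit*); -su when the stem ends in a voiced consonant (*pav*, *gim*); -be when the stem ends in a vowel (*vakorbi*, *sudzuhu*).
*ajiluh*: final sound = /h/, a voiceless consonant → -a → *ajiluha*.
*sulili* — final sound /i/ (a vowel) → -be → *sulilibe*.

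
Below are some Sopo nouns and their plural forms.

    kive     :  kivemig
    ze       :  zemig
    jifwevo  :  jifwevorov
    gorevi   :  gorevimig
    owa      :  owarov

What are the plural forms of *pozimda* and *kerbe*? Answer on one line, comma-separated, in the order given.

pozimdarov, kerbemig

The alternation tracks the last vowel of the stem — -mig when the last vowel of the stem is a front vowel (*kive*, *ze*, *gorevi*); -rov when the last vowel of the stem is a back vowel (*jifwevo*, *owa*).
*pozimda*: last vowel = /a/, a back vowel → -rov → *pozimdarov*.
The last vowel of *kerbe* is /e/, which is a front vowel, so the suffix is -mig, giving *kerbemig*.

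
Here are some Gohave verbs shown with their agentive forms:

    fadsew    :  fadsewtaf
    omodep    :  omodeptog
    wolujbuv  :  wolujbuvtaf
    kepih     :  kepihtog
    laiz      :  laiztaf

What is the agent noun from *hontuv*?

hontuvtaf

The alternation tracks the final consonant of the stem — -tog when the stem ends in a voiceless consonant (*omodep*, *kepih*); -taf when the stem ends in a voiced consonant (*fadsew*, *wolujbuv*, *laiz*).
*hontuv* — final consonant /v/ (voiced) → -taf → *hontuvtaf*.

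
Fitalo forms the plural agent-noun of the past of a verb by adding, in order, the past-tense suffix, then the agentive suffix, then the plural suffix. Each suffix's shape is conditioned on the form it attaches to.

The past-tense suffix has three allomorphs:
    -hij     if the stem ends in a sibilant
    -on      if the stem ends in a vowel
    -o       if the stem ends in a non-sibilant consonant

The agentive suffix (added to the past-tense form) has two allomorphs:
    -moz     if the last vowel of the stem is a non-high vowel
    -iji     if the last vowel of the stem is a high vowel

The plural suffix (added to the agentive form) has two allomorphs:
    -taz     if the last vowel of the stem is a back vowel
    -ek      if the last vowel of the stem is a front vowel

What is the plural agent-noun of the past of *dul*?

Since the final sound of *dul* is /l/ (a non-sibilant consonant), it takes -o, giving *dulo*.
The past-tense form *dulo* — last vowel /o/ (a non-high vowel) → -moz → *dulomoz*.
The agentive form *dulomoz*: last vowel = /o/, a back vowel → -taz → *dulomoztaz*.

dulomoztaz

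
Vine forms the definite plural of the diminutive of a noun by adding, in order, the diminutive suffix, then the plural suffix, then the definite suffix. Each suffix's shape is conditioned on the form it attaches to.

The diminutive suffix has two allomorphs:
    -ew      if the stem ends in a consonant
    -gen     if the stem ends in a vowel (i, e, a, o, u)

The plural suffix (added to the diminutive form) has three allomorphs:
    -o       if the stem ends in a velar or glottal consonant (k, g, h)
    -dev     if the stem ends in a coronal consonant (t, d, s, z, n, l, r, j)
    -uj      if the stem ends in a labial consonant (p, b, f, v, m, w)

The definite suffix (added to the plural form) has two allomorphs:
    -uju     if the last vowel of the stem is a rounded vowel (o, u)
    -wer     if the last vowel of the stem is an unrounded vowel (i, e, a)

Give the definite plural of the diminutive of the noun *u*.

ugendevwer

The final sound of *u* is /u/, which is a vowel, so the diminutive suffix is -gen, giving *ugen*.
The diminutive form *ugen* — final consonant /n/ (coronal) → -dev → *ugendev*.
The plural form *ugendev*: last vowel = /e/, an unrounded vowel → -wer → *ugendevwer*.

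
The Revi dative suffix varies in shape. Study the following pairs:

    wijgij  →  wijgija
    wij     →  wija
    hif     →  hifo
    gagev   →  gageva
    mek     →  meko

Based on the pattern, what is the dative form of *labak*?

labako

The pattern is voicing of the final consonant: -o when the stem ends in a voiceless consonant (*hif*, *mek*); -a when the stem ends in a voiced consonant (*wijgij*, *wij*, *gagev*).
Since the final consonant of *labak* is /k/ (voiceless), it takes -o, giving *labako*.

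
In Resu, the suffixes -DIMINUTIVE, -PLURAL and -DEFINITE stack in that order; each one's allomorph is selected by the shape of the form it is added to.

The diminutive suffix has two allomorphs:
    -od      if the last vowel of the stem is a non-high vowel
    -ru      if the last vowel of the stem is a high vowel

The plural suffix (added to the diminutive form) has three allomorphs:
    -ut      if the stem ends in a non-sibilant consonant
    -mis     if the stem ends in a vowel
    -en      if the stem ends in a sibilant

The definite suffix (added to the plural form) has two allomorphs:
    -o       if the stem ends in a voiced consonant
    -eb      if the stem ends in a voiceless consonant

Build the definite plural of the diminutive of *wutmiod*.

wutmiododuteb

The last vowel of *wutmiod* is /o/, which is a non-high vowel, so the diminutive suffix is -od, giving *wutmiodod*.
The final sound of the diminutive form *wutmiodod* is /d/, which is a non-sibilant consonant, so the plural suffix is -ut, giving *wutmiododut*.
The plural form *wutmiododut* — final consonant /t/ (voiceless) → -eb → *wutmiododuteb*.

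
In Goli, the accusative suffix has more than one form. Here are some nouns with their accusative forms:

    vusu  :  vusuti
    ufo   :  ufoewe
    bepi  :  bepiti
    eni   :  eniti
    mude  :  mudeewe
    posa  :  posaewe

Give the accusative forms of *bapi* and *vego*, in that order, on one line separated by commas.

bapiti, vegoewe

The pattern is height harmony: -ti when the last vowel of the stem is a high vowel (*vusu*, *bepi*, *eni*); -ewe when the last vowel of the stem is a non-high vowel (*ufo*, *mude*, *posa*).
Since the last vowel of *bapi* is /i/ (a high vowel), it takes -ti, giving *bapiti*.
The last vowel of *vego* is /o/, which is a non-high vowel, so the suffix is -ewe, giving *vegoewe*.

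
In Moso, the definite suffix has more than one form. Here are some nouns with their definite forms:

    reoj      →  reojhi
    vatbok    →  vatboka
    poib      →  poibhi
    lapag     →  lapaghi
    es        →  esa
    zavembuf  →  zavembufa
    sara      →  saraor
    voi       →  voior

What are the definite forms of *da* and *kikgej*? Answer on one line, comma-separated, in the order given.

daor, kikgejhi

Looking at the final sound of each stem: -a when the stem ends in a voiceless consonant (*vatbok*, *es*, *zavembuf*); -hi when the stem ends in a voiced consonant (*reoj*, *poib*, *lapag*); -or when the stem ends in a vowel (*sara*, *voi*).
*da*: final sound = /a/, a vowel → -or → *daor*.
*kikgej* — final sound /j/ (a voiced consonant) → -hi → *kikgejhi*.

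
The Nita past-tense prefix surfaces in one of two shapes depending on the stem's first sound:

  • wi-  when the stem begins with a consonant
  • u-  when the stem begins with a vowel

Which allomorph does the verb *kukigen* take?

wi-

The first sound of *kukigen* is /k/, which is a consonant, so the prefix is wi-.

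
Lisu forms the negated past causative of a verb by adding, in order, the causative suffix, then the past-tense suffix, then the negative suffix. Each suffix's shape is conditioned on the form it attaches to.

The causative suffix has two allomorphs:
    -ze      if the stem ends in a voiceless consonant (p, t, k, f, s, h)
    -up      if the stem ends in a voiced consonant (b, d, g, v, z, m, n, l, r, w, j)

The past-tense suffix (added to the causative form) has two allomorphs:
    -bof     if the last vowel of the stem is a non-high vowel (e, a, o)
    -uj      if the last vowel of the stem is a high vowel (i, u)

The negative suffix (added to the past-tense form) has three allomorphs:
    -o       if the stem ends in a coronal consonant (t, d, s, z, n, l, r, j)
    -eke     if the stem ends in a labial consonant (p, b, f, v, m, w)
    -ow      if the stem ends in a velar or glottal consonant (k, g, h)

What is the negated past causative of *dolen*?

*dolen* — final consonant /n/ (voiced) → -up → *dolenup*.
The causative form *dolenup*: last vowel = /u/, a high vowel → -uj → *dolenupuj*.
The past-tense form *dolenupuj* — final consonant /j/ (coronal) → -o → *dolenupujo*.

dolenupujo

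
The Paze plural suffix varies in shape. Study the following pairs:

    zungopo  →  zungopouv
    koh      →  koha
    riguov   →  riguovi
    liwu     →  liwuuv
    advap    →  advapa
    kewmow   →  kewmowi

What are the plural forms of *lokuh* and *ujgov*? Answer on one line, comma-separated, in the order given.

lokuha, ujgovi

The suffix is conditioned by the final sound: -a when the stem ends in a voiceless consonant (*koh*, *advap*); -i when the stem ends in a voiced consonant (*riguov*, *kewmow*); -uv when the stem ends in a vowel (*zungopo*, *liwu*).
*lokuh* — final sound /h/ (a voiceless consonant) → -a → *lokuha*.
*ujgov* — final sound /v/ (a voiced consonant) → -i → *ujgovi*.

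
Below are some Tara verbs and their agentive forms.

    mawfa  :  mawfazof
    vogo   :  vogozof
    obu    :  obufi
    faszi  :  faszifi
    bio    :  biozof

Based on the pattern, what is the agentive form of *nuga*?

The pattern is height harmony: -fi when the last vowel of the stem is a high vowel (*obu*, *faszi*); -zof when the last vowel of the stem is a non-high vowel (*mawfa*, *vogo*, *bio*).
*nuga*: last vowel = /a/, a non-high vowel → -zof → *nugazof*.

nugazof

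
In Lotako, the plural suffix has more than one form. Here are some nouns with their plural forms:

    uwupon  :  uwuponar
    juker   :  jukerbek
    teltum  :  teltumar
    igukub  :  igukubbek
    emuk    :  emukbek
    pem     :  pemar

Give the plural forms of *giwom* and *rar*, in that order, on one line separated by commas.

Looking at the final consonant of each stem: -ar when the stem ends in a nasal (*uwupon*, *teltum*, *pem*); -bek when the stem ends in a non-nasal consonant (*juker*, *igukub*, *emuk*).
Since the final consonant of *giwom* is /m/ (a nasal), it takes -ar, giving *giwomar*.
*rar*: final consonant = /r/, non-nasal → -bek → *rarbek*.

giwomar, rarbek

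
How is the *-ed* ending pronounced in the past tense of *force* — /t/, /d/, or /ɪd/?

/t/

The stem *force* ends in a voiceless consonant other than /t/.
The -ed suffix is realized as /ɪd/ after /t, d/; as /t/ after other voiceless consonants; and as /d/ after other voiced sounds.
So -ed on *force* is pronounced /t/.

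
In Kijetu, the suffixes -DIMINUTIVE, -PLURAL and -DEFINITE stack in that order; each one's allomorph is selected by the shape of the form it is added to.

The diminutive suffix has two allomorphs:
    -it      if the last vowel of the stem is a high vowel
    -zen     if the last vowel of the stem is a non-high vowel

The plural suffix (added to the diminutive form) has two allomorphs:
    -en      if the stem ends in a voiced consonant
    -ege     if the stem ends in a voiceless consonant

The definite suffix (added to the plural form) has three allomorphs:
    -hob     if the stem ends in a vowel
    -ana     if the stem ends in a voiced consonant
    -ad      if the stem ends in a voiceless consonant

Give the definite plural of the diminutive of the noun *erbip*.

*erbip* — last vowel /i/ (a high vowel) → -it → *erbipit*.
The diminutive form *erbipit*: final consonant = /t/, voiceless → -ege → *erbipitege*.
Since the final sound of the plural form *erbipitege* is /e/ (a vowel), it takes -hob, giving *erbipitegehob*.

erbipitegehob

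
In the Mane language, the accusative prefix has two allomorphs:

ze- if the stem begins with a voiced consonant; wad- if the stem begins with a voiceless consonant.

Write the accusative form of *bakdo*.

*bakdo*: first consonant = /b/, voiced → ze- → *zebakdo*.

zebakdo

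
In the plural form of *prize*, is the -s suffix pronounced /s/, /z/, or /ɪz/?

The stem *prize* ends in a sibilant (/s, z, ʃ, ʒ, tʃ, dʒ/).
The plural suffix surfaces as /ɪz/ after sibilants, /s/ after other voiceless consonants, and /z/ after other voiced sounds.
So the plural -s on *prize* is pronounced /ɪz/.

/ɪz/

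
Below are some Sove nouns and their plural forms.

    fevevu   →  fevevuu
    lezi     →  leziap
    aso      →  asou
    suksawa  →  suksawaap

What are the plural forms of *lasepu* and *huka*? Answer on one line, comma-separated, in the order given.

The pattern is rounding harmony: -u when the last vowel of the stem is a rounded vowel (*fevevu*, *aso*); -ap when the last vowel of the stem is an unrounded vowel (*lezi*, *suksawa*).
*lasepu*: last vowel = /u/, a rounded vowel → -u → *lasepuu*.
*huka*: last vowel = /a/, an unrounded vowel → -ap → *hukaap*.

lasepuu, hukaap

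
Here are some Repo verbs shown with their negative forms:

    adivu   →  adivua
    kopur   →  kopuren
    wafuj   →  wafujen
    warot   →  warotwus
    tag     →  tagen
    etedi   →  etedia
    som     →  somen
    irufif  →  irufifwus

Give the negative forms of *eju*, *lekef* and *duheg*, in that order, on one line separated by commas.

ejua, lekefwus, duhegen

The alternation tracks the final sound of the stem — -wus when the stem ends in a voiceless consonant (*warot*, *irufif*); -en when the stem ends in a voiced consonant (*kopur*, *wafuj*, *tag*, *som*); -a when the stem ends in a vowel (*adivu*, *etedi*).
The final sound of *eju* is /u/, which is a vowel, so the suffix is -a, giving *ejua*.
Since the final sound of *lekef* is /f/ (a voiceless consonant), it takes -wus, giving *lekefwus*.
*duheg*: final sound = /g/, a voiced consonant → -en → *duhegen*.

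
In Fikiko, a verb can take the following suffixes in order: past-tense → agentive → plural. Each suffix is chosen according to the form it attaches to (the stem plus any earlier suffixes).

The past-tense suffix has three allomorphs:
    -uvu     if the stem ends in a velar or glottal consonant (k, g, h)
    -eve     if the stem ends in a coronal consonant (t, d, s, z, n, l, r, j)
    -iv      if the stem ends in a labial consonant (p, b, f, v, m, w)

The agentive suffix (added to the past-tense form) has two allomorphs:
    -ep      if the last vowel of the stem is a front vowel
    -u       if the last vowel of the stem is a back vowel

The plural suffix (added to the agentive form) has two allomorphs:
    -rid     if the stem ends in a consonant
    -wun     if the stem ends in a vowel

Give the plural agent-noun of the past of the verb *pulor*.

puloreveeprid

*pulor*: final consonant = /r/, coronal → -eve → *puloreve*.
The past-tense form *puloreve* — last vowel /e/ (a front vowel) → -ep → *puloreveep*.
The agentive form *puloreveep* — final sound /p/ (a consonant) → -rid → *puloreveeprid*.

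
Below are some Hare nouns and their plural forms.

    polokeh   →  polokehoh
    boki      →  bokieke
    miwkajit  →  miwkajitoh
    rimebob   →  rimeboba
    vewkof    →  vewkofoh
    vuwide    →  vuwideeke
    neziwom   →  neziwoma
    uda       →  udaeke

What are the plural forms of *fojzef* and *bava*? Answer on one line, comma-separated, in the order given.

The alternation tracks the final sound of the stem — -oh when the stem ends in a voiceless consonant (*polokeh*, *miwkajit*, *vewkof*); -a when the stem ends in a voiced consonant (*rimebob*, *neziwom*); -eke when the stem ends in a vowel (*boki*, *vuwide*, *uda*).
*fojzef* — final sound /f/ (a voiceless consonant) → -oh → *fojzefoh*.
Since the final sound of *bava* is /a/ (a vowel), it takes -eke, giving *bavaeke*.

fojzefoh, bavaeke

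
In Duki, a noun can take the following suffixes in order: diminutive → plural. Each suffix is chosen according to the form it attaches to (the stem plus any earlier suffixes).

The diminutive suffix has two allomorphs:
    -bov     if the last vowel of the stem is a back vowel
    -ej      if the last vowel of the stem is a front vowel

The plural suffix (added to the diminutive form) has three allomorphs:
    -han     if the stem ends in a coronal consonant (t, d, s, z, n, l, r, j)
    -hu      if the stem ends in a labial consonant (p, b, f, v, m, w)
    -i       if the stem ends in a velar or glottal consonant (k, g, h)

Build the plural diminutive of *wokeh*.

The last vowel of *wokeh* is /e/, which is a front vowel, so the diminutive suffix is -ej, giving *wokehej*.
Since the final consonant of the diminutive form *wokehej* is /j/ (coronal), it takes -han, giving *wokehejhan*.

wokehejhan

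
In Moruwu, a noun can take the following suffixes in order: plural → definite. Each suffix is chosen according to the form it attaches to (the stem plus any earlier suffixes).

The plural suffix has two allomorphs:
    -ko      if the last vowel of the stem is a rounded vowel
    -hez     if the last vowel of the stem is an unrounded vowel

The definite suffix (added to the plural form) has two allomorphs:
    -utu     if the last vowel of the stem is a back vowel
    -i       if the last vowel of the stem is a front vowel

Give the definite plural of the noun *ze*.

The last vowel of *ze* is /e/, which is an unrounded vowel, so the plural suffix is -hez, giving *zehez*.
The plural form *zehez*: last vowel = /e/, a front vowel → -i → *zehezi*.

zehezi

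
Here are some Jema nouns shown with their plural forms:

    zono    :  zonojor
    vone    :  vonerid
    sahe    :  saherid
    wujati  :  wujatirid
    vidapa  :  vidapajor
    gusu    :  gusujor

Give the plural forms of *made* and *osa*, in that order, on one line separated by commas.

The pattern is front/back vowel harmony: -rid when the last vowel of the stem is a front vowel (*vone*, *sahe*, *wujati*); -jor when the last vowel of the stem is a back vowel (*zono*, *vidapa*, *gusu*).
*made*: last vowel = /e/, a front vowel → -rid → *maderid*.
Since the last vowel of *osa* is /a/ (a back vowel), it takes -jor, giving *osajor*.

maderid, osajor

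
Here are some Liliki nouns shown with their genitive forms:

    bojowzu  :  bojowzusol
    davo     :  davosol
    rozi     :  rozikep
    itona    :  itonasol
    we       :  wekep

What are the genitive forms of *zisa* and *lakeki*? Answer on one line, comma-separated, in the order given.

zisasol, lakekikep

The suffix is conditioned by the last vowel: -kep when the last vowel of the stem is a front vowel (*rozi*, *we*); -sol when the last vowel of the stem is a back vowel (*bojowzu*, *davo*, *itona*).
The last vowel of *zisa* is /a/, which is a back vowel, so the suffix is -sol, giving *zisasol*.
Since the last vowel of *lakeki* is /i/ (a front vowel), it takes -kep, giving *lakekikep*.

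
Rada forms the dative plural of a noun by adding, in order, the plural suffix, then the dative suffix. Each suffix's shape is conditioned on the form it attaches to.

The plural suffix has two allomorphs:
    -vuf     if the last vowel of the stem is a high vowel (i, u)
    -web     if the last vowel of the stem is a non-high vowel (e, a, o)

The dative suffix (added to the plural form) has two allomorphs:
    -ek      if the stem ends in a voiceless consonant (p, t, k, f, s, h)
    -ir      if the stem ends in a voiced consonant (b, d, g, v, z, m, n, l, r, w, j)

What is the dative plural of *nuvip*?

nuvipvufek

*nuvip*: last vowel = /i/, a high vowel → -vuf → *nuvipvuf*.
The plural form *nuvipvuf* — final consonant /f/ (voiceless) → -ek → *nuvipvufek*.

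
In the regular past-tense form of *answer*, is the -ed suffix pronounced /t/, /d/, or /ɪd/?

The stem *answer* ends in a voiced sound other than /d/.
The -ed suffix is realized as /ɪd/ after /t, d/; as /t/ after other voiceless consonants; and as /d/ after other voiced sounds.
So -ed on *answer* is pronounced /d/.

/d/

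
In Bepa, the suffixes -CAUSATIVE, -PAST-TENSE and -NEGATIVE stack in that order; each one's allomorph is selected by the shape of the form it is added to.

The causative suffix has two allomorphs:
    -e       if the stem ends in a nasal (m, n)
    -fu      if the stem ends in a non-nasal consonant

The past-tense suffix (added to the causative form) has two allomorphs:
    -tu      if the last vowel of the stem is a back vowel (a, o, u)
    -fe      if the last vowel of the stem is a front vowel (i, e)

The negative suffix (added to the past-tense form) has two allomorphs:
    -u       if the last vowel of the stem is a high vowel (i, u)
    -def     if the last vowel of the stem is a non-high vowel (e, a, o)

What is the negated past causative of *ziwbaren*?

ziwbarenefedef

*ziwbaren* — final consonant /n/ (a nasal) → -e → *ziwbarene*.
The causative form *ziwbarene* — last vowel /e/ (a front vowel) → -fe → *ziwbarenefe*.
Since the last vowel of the past-tense form *ziwbarenefe* is /e/ (a non-high vowel), it takes -def, giving *ziwbarenefedef*.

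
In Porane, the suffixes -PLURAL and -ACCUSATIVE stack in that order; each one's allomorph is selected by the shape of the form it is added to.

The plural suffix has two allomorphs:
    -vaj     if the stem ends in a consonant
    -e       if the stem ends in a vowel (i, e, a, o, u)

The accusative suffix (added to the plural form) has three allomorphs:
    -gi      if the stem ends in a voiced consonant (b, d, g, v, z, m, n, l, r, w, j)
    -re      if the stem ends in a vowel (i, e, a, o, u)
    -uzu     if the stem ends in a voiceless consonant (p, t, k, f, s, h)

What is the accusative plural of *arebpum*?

arebpumvajgi

The final sound of *arebpum* is /m/, which is a consonant, so the plural suffix is -vaj, giving *arebpumvaj*.
The plural form *arebpumvaj* — final sound /j/ (a voiced consonant) → -gi → *arebpumvajgi*.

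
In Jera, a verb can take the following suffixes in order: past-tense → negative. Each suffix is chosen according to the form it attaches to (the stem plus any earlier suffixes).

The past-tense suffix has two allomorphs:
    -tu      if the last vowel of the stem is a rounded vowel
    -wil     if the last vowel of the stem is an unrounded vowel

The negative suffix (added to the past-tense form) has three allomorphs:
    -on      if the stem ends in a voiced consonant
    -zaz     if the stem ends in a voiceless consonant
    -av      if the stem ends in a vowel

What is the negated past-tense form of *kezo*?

The last vowel of *kezo* is /o/, which is a rounded vowel, so the past-tense suffix is -tu, giving *kezotu*.
The past-tense form *kezotu* — final sound /u/ (a vowel) → -av → *kezotuav*.

kezotuav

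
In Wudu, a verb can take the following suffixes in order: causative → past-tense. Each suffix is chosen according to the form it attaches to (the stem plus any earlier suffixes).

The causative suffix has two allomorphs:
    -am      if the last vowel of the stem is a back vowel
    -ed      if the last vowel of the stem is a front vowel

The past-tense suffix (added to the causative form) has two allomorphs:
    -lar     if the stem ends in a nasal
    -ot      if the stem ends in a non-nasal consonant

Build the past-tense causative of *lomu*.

The last vowel of *lomu* is /u/, which is a back vowel, so the causative suffix is -am, giving *lomuam*.
Since the final consonant of the causative form *lomuam* is /m/ (a nasal), it takes -lar, giving *lomuamlar*.

lomuamlar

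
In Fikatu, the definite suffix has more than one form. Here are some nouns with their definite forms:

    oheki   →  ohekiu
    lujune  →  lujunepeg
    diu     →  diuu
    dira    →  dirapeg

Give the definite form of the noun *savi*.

The pattern is height harmony: -u when the last vowel of the stem is a high vowel (*oheki*, *diu*); -peg when the last vowel of the stem is a non-high vowel (*lujune*, *dira*).
*savi*: last vowel = /i/, a high vowel → -u → *saviu*.

saviu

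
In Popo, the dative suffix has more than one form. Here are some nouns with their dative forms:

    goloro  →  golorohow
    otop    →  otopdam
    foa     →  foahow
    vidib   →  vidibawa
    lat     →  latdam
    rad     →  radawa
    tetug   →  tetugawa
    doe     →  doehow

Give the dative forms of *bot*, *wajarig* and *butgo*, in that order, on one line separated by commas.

botdam, wajarigawa, butgohow

Looking at the final sound of each stem: -dam when the stem ends in a voiceless consonant (*otop*, *lat*); -awa when the stem ends in a voiced consonant (*vidib*, *rad*, *tetug*); -how when the stem ends in a vowel (*goloro*, *foa*, *doe*).
Since the final sound of *bot* is /t/ (a voiceless consonant), it takes -dam, giving *botdam*.
The final sound of *wajarig* is /g/, which is a voiced consonant, so the suffix is -awa, giving *wajarigawa*.
*butgo* — final sound /o/ (a vowel) → -how → *butgohow*.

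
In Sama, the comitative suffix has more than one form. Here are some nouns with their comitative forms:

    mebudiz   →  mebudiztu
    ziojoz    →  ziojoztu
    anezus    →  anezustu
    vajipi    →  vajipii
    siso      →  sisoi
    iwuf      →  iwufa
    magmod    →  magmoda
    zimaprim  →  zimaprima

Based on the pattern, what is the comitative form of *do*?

Looking at the final sound of each stem: -tu when the stem ends in a sibilant (*mebudiz*, *ziojoz*, *anezus*); -a when the stem ends in a non-sibilant consonant (*iwuf*, *magmod*, *zimaprim*); -i when the stem ends in a vowel (*vajipi*, *siso*).
Since the final sound of *do* is /o/ (a vowel), it takes -i, giving *doi*.

doi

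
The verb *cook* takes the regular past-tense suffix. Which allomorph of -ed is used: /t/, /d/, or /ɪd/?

/t/

The stem *cook* ends in a voiceless consonant other than /t/.
The -ed suffix is realized as /ɪd/ after /t, d/; as /t/ after other voiceless consonants; and as /d/ after other voiced sounds.
So -ed on *cook* is pronounced /t/.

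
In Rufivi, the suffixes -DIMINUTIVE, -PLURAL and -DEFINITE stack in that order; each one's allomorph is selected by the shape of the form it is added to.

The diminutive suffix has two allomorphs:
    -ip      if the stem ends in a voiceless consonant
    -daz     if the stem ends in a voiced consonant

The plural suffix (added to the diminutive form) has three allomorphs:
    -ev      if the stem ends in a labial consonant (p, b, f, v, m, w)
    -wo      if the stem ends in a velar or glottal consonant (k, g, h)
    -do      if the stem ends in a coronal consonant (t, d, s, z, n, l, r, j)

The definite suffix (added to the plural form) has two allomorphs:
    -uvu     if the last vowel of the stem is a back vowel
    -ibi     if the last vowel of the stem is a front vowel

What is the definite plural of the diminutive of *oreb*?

The final consonant of *oreb* is /b/, which is voiced, so the diminutive suffix is -daz, giving *orebdaz*.
The diminutive form *orebdaz* — final consonant /z/ (coronal) → -do → *orebdazdo*.
Since the last vowel of the plural form *orebdazdo* is /o/ (a back vowel), it takes -uvu, giving *orebdazdouvu*.

orebdazdouvu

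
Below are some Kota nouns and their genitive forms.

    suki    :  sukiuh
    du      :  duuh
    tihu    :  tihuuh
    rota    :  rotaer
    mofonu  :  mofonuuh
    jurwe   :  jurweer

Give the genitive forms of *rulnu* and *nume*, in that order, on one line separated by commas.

The pattern is height harmony: -uh when the last vowel of the stem is a high vowel (*suki*, *du*, *tihu*, *mofonu*); -er when the last vowel of the stem is a non-high vowel (*rota*, *jurwe*).
Since the last vowel of *rulnu* is /u/ (a high vowel), it takes -uh, giving *rulnuuh*.
Since the last vowel of *nume* is /e/ (a non-high vowel), it takes -er, giving *numeer*.

rulnuuh, numeer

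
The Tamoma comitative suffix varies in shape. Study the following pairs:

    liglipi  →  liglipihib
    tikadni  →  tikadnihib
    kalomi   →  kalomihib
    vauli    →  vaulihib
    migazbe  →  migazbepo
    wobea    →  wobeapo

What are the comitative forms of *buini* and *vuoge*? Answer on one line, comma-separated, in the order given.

buinihib, vuogepo

The alternation tracks the last vowel of the stem — -hib when the last vowel of the stem is a high vowel (*liglipi*, *tikadni*, *kalomi*, *vauli*); -po when the last vowel of the stem is a non-high vowel (*migazbe*, *wobea*).
Since the last vowel of *buini* is /i/ (a high vowel), it takes -hib, giving *buinihib*.
*vuoge*: last vowel = /e/, a non-high vowel → -po → *vuogepo*.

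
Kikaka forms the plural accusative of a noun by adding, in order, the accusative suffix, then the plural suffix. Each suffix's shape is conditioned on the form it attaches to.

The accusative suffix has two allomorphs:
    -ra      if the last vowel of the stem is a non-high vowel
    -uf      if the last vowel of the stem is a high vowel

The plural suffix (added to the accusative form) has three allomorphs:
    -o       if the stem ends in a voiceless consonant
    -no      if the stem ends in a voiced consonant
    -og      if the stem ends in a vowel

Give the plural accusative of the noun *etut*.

*etut*: last vowel = /u/, a high vowel → -uf → *etutuf*.
The accusative form *etutuf*: final sound = /f/, a voiceless consonant → -o → *etutufo*.

etutufo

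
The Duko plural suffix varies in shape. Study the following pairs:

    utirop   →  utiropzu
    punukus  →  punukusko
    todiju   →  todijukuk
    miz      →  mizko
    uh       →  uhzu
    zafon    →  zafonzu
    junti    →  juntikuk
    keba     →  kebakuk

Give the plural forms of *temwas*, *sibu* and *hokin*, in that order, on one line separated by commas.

temwasko, sibukuk, hokinzu

The pattern is sibilance of the final sound: -ko when the stem ends in a sibilant (*punukus*, *miz*); -zu when the stem ends in a non-sibilant consonant (*utirop*, *uh*, *zafon*); -kuk when the stem ends in a vowel (*todiju*, *junti*, *keba*).
Since the final sound of *temwas* is /s/ (a sibilant), it takes -ko, giving *temwasko*.
The final sound of *sibu* is /u/, which is a vowel, so the suffix is -kuk, giving *sibukuk*.
Since the final sound of *hokin* is /n/ (a non-sibilant consonant), it takes -zu, giving *hokinzu*.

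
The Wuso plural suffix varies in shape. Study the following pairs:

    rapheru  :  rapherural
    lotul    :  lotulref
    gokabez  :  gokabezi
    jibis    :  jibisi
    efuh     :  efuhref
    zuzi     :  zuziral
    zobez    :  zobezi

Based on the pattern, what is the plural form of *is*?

The alternation tracks the final sound of the stem — -i when the stem ends in a sibilant (*gokabez*, *jibis*, *zobez*); -ref when the stem ends in a non-sibilant consonant (*lotul*, *efuh*); -ral when the stem ends in a vowel (*rapheru*, *zuzi*).
The final sound of *is* is /s/, which is a sibilant, so the suffix is -i, giving *isi*.

isi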